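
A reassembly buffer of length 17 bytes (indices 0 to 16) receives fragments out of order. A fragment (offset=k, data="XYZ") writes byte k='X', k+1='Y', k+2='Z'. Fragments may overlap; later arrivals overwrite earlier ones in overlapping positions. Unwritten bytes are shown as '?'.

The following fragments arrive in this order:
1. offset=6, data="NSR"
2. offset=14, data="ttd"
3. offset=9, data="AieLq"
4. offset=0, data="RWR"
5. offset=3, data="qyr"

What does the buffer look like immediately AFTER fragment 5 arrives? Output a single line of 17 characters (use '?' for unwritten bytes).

Answer: RWRqyrNSRAieLqttd

Derivation:
Fragment 1: offset=6 data="NSR" -> buffer=??????NSR????????
Fragment 2: offset=14 data="ttd" -> buffer=??????NSR?????ttd
Fragment 3: offset=9 data="AieLq" -> buffer=??????NSRAieLqttd
Fragment 4: offset=0 data="RWR" -> buffer=RWR???NSRAieLqttd
Fragment 5: offset=3 data="qyr" -> buffer=RWRqyrNSRAieLqttd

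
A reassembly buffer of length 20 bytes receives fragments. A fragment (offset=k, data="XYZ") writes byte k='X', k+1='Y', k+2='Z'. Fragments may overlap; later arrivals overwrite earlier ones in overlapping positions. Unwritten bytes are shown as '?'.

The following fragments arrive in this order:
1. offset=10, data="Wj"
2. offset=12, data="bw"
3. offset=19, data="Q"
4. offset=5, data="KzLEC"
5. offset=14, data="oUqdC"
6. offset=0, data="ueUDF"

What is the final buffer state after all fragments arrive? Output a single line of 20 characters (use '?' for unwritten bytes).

Answer: ueUDFKzLECWjbwoUqdCQ

Derivation:
Fragment 1: offset=10 data="Wj" -> buffer=??????????Wj????????
Fragment 2: offset=12 data="bw" -> buffer=??????????Wjbw??????
Fragment 3: offset=19 data="Q" -> buffer=??????????Wjbw?????Q
Fragment 4: offset=5 data="KzLEC" -> buffer=?????KzLECWjbw?????Q
Fragment 5: offset=14 data="oUqdC" -> buffer=?????KzLECWjbwoUqdCQ
Fragment 6: offset=0 data="ueUDF" -> buffer=ueUDFKzLECWjbwoUqdCQ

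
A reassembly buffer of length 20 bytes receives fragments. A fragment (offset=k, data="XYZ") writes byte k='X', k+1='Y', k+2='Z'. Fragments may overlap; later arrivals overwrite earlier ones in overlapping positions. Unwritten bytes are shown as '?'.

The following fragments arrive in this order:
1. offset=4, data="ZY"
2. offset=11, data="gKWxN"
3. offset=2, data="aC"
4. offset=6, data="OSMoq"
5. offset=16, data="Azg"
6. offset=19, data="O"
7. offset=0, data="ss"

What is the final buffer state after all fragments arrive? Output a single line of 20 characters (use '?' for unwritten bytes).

Fragment 1: offset=4 data="ZY" -> buffer=????ZY??????????????
Fragment 2: offset=11 data="gKWxN" -> buffer=????ZY?????gKWxN????
Fragment 3: offset=2 data="aC" -> buffer=??aCZY?????gKWxN????
Fragment 4: offset=6 data="OSMoq" -> buffer=??aCZYOSMoqgKWxN????
Fragment 5: offset=16 data="Azg" -> buffer=??aCZYOSMoqgKWxNAzg?
Fragment 6: offset=19 data="O" -> buffer=??aCZYOSMoqgKWxNAzgO
Fragment 7: offset=0 data="ss" -> buffer=ssaCZYOSMoqgKWxNAzgO

Answer: ssaCZYOSMoqgKWxNAzgO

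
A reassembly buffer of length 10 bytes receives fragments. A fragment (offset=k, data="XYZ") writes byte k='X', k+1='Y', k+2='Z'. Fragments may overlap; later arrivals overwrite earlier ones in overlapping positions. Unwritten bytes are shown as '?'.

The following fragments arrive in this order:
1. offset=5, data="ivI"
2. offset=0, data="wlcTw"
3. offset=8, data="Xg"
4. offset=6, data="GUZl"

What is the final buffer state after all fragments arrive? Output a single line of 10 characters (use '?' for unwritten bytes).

Fragment 1: offset=5 data="ivI" -> buffer=?????ivI??
Fragment 2: offset=0 data="wlcTw" -> buffer=wlcTwivI??
Fragment 3: offset=8 data="Xg" -> buffer=wlcTwivIXg
Fragment 4: offset=6 data="GUZl" -> buffer=wlcTwiGUZl

Answer: wlcTwiGUZl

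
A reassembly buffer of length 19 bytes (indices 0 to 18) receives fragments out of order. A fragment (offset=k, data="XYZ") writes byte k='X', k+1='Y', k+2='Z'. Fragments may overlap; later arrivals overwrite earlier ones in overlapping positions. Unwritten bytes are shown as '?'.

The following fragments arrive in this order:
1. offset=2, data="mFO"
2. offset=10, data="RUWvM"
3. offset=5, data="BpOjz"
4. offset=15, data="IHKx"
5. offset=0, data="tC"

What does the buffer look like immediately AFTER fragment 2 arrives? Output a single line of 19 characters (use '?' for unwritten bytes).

Answer: ??mFO?????RUWvM????

Derivation:
Fragment 1: offset=2 data="mFO" -> buffer=??mFO??????????????
Fragment 2: offset=10 data="RUWvM" -> buffer=??mFO?????RUWvM????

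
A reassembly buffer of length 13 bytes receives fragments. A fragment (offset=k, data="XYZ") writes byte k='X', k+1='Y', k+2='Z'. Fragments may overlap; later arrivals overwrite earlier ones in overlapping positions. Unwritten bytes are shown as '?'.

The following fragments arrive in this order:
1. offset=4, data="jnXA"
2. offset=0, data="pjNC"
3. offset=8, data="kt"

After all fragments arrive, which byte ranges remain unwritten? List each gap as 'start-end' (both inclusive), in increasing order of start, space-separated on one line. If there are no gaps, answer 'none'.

Answer: 10-12

Derivation:
Fragment 1: offset=4 len=4
Fragment 2: offset=0 len=4
Fragment 3: offset=8 len=2
Gaps: 10-12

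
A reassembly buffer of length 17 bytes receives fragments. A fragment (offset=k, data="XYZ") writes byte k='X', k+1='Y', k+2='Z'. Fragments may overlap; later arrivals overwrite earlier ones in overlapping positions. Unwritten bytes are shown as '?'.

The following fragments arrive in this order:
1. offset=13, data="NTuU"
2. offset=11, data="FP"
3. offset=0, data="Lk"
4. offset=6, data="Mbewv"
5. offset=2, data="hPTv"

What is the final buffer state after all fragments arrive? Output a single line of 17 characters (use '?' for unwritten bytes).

Fragment 1: offset=13 data="NTuU" -> buffer=?????????????NTuU
Fragment 2: offset=11 data="FP" -> buffer=???????????FPNTuU
Fragment 3: offset=0 data="Lk" -> buffer=Lk?????????FPNTuU
Fragment 4: offset=6 data="Mbewv" -> buffer=Lk????MbewvFPNTuU
Fragment 5: offset=2 data="hPTv" -> buffer=LkhPTvMbewvFPNTuU

Answer: LkhPTvMbewvFPNTuU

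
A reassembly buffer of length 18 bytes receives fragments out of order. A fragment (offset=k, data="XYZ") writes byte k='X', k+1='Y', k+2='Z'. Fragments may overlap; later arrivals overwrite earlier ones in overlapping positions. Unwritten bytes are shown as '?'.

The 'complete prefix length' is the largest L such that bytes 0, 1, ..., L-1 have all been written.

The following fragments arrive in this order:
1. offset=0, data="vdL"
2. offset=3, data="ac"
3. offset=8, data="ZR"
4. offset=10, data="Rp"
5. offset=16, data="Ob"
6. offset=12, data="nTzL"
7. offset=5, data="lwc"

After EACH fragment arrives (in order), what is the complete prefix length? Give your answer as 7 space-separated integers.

Fragment 1: offset=0 data="vdL" -> buffer=vdL??????????????? -> prefix_len=3
Fragment 2: offset=3 data="ac" -> buffer=vdLac????????????? -> prefix_len=5
Fragment 3: offset=8 data="ZR" -> buffer=vdLac???ZR???????? -> prefix_len=5
Fragment 4: offset=10 data="Rp" -> buffer=vdLac???ZRRp?????? -> prefix_len=5
Fragment 5: offset=16 data="Ob" -> buffer=vdLac???ZRRp????Ob -> prefix_len=5
Fragment 6: offset=12 data="nTzL" -> buffer=vdLac???ZRRpnTzLOb -> prefix_len=5
Fragment 7: offset=5 data="lwc" -> buffer=vdLaclwcZRRpnTzLOb -> prefix_len=18

Answer: 3 5 5 5 5 5 18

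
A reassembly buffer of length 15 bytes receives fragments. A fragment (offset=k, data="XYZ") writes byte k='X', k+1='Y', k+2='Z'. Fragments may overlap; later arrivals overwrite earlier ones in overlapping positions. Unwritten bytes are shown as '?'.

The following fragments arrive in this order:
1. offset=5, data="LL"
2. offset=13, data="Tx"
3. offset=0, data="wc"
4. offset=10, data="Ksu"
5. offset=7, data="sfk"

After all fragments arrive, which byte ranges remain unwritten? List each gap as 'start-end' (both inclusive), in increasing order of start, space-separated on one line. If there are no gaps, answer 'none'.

Answer: 2-4

Derivation:
Fragment 1: offset=5 len=2
Fragment 2: offset=13 len=2
Fragment 3: offset=0 len=2
Fragment 4: offset=10 len=3
Fragment 5: offset=7 len=3
Gaps: 2-4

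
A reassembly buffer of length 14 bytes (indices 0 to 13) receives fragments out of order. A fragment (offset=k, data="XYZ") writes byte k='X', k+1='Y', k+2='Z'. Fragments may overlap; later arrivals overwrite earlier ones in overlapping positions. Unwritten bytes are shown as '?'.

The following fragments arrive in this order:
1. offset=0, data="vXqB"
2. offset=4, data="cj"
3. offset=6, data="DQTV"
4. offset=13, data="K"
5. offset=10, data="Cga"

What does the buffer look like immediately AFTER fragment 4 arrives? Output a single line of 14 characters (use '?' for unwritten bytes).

Answer: vXqBcjDQTV???K

Derivation:
Fragment 1: offset=0 data="vXqB" -> buffer=vXqB??????????
Fragment 2: offset=4 data="cj" -> buffer=vXqBcj????????
Fragment 3: offset=6 data="DQTV" -> buffer=vXqBcjDQTV????
Fragment 4: offset=13 data="K" -> buffer=vXqBcjDQTV???K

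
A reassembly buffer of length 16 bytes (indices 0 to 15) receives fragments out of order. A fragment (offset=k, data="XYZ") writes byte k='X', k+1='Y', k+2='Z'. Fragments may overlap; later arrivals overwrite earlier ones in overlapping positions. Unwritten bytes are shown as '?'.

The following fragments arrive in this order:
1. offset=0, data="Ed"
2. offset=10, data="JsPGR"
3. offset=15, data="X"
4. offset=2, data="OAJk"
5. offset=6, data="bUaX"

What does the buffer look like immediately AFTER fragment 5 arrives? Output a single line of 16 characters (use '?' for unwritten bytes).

Fragment 1: offset=0 data="Ed" -> buffer=Ed??????????????
Fragment 2: offset=10 data="JsPGR" -> buffer=Ed????????JsPGR?
Fragment 3: offset=15 data="X" -> buffer=Ed????????JsPGRX
Fragment 4: offset=2 data="OAJk" -> buffer=EdOAJk????JsPGRX
Fragment 5: offset=6 data="bUaX" -> buffer=EdOAJkbUaXJsPGRX

Answer: EdOAJkbUaXJsPGRX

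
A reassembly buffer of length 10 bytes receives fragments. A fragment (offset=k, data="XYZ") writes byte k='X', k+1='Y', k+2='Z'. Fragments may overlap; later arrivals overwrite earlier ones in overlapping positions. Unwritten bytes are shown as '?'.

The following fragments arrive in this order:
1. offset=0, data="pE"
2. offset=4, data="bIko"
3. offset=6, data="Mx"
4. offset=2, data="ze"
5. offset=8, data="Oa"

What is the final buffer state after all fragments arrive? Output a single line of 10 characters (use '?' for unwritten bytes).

Fragment 1: offset=0 data="pE" -> buffer=pE????????
Fragment 2: offset=4 data="bIko" -> buffer=pE??bIko??
Fragment 3: offset=6 data="Mx" -> buffer=pE??bIMx??
Fragment 4: offset=2 data="ze" -> buffer=pEzebIMx??
Fragment 5: offset=8 data="Oa" -> buffer=pEzebIMxOa

Answer: pEzebIMxOa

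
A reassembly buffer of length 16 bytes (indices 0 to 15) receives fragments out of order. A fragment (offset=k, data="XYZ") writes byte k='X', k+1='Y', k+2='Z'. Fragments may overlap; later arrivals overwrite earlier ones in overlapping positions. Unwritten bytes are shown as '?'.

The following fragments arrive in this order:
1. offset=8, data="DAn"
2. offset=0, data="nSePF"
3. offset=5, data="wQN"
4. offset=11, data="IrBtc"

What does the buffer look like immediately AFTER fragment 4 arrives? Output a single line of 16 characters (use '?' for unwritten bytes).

Fragment 1: offset=8 data="DAn" -> buffer=????????DAn?????
Fragment 2: offset=0 data="nSePF" -> buffer=nSePF???DAn?????
Fragment 3: offset=5 data="wQN" -> buffer=nSePFwQNDAn?????
Fragment 4: offset=11 data="IrBtc" -> buffer=nSePFwQNDAnIrBtc

Answer: nSePFwQNDAnIrBtc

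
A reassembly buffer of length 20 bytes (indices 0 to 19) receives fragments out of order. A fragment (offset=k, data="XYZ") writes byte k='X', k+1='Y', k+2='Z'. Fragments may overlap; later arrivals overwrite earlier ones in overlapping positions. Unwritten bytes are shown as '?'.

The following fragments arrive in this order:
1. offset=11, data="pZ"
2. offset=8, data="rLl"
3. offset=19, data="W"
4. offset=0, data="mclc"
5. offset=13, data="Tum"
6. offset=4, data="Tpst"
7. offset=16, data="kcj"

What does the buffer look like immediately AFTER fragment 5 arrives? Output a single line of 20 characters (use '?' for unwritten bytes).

Answer: mclc????rLlpZTum???W

Derivation:
Fragment 1: offset=11 data="pZ" -> buffer=???????????pZ???????
Fragment 2: offset=8 data="rLl" -> buffer=????????rLlpZ???????
Fragment 3: offset=19 data="W" -> buffer=????????rLlpZ??????W
Fragment 4: offset=0 data="mclc" -> buffer=mclc????rLlpZ??????W
Fragment 5: offset=13 data="Tum" -> buffer=mclc????rLlpZTum???W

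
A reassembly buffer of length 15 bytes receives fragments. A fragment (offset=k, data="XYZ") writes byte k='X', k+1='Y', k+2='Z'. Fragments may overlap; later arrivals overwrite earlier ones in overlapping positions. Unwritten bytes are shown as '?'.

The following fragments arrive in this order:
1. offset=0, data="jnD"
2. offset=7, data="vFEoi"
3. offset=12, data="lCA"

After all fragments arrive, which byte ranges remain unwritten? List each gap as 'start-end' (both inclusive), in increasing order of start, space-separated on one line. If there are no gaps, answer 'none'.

Answer: 3-6

Derivation:
Fragment 1: offset=0 len=3
Fragment 2: offset=7 len=5
Fragment 3: offset=12 len=3
Gaps: 3-6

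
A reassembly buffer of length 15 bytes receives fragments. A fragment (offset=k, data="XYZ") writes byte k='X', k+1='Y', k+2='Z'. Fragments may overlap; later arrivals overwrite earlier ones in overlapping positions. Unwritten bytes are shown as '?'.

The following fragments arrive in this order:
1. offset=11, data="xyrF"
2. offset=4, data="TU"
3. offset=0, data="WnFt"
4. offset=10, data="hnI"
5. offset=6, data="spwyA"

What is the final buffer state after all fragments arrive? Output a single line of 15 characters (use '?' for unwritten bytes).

Answer: WnFtTUspwyAnIrF

Derivation:
Fragment 1: offset=11 data="xyrF" -> buffer=???????????xyrF
Fragment 2: offset=4 data="TU" -> buffer=????TU?????xyrF
Fragment 3: offset=0 data="WnFt" -> buffer=WnFtTU?????xyrF
Fragment 4: offset=10 data="hnI" -> buffer=WnFtTU????hnIrF
Fragment 5: offset=6 data="spwyA" -> buffer=WnFtTUspwyAnIrF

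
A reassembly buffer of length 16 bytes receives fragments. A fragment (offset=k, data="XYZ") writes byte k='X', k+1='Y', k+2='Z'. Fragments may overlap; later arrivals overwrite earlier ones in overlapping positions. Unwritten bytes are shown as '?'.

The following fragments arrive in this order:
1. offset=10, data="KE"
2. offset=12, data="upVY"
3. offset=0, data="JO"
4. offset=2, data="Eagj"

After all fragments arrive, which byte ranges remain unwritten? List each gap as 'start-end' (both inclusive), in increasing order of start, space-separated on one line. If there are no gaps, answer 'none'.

Answer: 6-9

Derivation:
Fragment 1: offset=10 len=2
Fragment 2: offset=12 len=4
Fragment 3: offset=0 len=2
Fragment 4: offset=2 len=4
Gaps: 6-9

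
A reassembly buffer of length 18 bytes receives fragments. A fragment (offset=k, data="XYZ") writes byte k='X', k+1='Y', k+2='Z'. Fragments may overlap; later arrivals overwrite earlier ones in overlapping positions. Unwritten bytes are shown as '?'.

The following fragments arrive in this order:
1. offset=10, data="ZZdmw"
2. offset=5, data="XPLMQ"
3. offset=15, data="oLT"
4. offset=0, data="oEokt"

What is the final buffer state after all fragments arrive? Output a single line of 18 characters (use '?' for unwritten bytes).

Answer: oEoktXPLMQZZdmwoLT

Derivation:
Fragment 1: offset=10 data="ZZdmw" -> buffer=??????????ZZdmw???
Fragment 2: offset=5 data="XPLMQ" -> buffer=?????XPLMQZZdmw???
Fragment 3: offset=15 data="oLT" -> buffer=?????XPLMQZZdmwoLT
Fragment 4: offset=0 data="oEokt" -> buffer=oEoktXPLMQZZdmwoLT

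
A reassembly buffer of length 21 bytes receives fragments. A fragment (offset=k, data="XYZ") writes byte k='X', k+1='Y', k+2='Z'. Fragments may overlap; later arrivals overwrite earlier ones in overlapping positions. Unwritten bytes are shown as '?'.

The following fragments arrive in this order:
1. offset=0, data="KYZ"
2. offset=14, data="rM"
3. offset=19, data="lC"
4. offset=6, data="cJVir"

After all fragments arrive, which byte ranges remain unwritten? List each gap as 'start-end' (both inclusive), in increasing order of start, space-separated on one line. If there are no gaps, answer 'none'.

Answer: 3-5 11-13 16-18

Derivation:
Fragment 1: offset=0 len=3
Fragment 2: offset=14 len=2
Fragment 3: offset=19 len=2
Fragment 4: offset=6 len=5
Gaps: 3-5 11-13 16-18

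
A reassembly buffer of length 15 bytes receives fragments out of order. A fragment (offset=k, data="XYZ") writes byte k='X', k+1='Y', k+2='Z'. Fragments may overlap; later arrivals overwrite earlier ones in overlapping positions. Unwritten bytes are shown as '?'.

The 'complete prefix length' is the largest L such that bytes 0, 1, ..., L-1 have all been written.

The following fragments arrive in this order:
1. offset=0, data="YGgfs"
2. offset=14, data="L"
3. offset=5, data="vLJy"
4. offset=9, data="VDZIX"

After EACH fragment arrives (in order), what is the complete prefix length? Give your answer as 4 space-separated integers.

Fragment 1: offset=0 data="YGgfs" -> buffer=YGgfs?????????? -> prefix_len=5
Fragment 2: offset=14 data="L" -> buffer=YGgfs?????????L -> prefix_len=5
Fragment 3: offset=5 data="vLJy" -> buffer=YGgfsvLJy?????L -> prefix_len=9
Fragment 4: offset=9 data="VDZIX" -> buffer=YGgfsvLJyVDZIXL -> prefix_len=15

Answer: 5 5 9 15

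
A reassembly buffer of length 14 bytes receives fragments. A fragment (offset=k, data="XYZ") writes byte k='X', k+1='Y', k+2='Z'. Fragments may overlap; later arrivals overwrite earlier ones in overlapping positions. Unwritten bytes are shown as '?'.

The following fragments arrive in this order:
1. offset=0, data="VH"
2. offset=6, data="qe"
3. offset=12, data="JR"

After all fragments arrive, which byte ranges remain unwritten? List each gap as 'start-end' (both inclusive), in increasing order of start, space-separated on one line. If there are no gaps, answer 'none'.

Fragment 1: offset=0 len=2
Fragment 2: offset=6 len=2
Fragment 3: offset=12 len=2
Gaps: 2-5 8-11

Answer: 2-5 8-11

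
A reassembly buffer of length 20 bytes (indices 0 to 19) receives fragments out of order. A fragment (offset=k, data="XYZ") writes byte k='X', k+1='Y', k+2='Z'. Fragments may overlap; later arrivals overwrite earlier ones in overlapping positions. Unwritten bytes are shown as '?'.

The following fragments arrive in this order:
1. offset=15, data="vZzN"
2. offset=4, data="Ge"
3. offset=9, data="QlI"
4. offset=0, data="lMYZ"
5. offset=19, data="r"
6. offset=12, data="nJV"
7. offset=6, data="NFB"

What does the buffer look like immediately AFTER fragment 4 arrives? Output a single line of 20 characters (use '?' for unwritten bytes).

Fragment 1: offset=15 data="vZzN" -> buffer=???????????????vZzN?
Fragment 2: offset=4 data="Ge" -> buffer=????Ge?????????vZzN?
Fragment 3: offset=9 data="QlI" -> buffer=????Ge???QlI???vZzN?
Fragment 4: offset=0 data="lMYZ" -> buffer=lMYZGe???QlI???vZzN?

Answer: lMYZGe???QlI???vZzN?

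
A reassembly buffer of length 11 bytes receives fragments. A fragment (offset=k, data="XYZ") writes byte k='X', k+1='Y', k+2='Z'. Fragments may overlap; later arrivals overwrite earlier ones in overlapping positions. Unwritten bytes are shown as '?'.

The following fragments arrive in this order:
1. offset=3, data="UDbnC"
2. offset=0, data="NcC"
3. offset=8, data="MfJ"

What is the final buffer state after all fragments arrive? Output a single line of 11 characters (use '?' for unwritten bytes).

Answer: NcCUDbnCMfJ

Derivation:
Fragment 1: offset=3 data="UDbnC" -> buffer=???UDbnC???
Fragment 2: offset=0 data="NcC" -> buffer=NcCUDbnC???
Fragment 3: offset=8 data="MfJ" -> buffer=NcCUDbnCMfJ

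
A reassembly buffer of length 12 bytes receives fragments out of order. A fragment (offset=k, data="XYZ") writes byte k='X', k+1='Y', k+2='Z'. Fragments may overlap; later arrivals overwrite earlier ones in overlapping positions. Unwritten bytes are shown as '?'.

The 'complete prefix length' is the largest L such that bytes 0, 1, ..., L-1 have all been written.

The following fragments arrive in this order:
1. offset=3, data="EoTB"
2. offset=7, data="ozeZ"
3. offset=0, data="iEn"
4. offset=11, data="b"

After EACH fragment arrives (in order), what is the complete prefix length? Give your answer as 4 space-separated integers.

Answer: 0 0 11 12

Derivation:
Fragment 1: offset=3 data="EoTB" -> buffer=???EoTB????? -> prefix_len=0
Fragment 2: offset=7 data="ozeZ" -> buffer=???EoTBozeZ? -> prefix_len=0
Fragment 3: offset=0 data="iEn" -> buffer=iEnEoTBozeZ? -> prefix_len=11
Fragment 4: offset=11 data="b" -> buffer=iEnEoTBozeZb -> prefix_len=12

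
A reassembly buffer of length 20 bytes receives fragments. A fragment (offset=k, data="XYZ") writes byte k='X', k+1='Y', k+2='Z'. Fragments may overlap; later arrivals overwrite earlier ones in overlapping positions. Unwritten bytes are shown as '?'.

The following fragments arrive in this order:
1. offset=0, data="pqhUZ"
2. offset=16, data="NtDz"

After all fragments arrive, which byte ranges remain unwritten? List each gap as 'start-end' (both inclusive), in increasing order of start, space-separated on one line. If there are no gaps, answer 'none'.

Answer: 5-15

Derivation:
Fragment 1: offset=0 len=5
Fragment 2: offset=16 len=4
Gaps: 5-15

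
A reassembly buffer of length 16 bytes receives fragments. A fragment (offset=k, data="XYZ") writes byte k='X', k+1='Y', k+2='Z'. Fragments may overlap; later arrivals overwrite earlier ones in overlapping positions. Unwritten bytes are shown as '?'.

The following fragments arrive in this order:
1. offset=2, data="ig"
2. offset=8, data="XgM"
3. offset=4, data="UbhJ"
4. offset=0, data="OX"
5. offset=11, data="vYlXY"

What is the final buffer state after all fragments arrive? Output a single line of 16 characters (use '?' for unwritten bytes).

Fragment 1: offset=2 data="ig" -> buffer=??ig????????????
Fragment 2: offset=8 data="XgM" -> buffer=??ig????XgM?????
Fragment 3: offset=4 data="UbhJ" -> buffer=??igUbhJXgM?????
Fragment 4: offset=0 data="OX" -> buffer=OXigUbhJXgM?????
Fragment 5: offset=11 data="vYlXY" -> buffer=OXigUbhJXgMvYlXY

Answer: OXigUbhJXgMvYlXY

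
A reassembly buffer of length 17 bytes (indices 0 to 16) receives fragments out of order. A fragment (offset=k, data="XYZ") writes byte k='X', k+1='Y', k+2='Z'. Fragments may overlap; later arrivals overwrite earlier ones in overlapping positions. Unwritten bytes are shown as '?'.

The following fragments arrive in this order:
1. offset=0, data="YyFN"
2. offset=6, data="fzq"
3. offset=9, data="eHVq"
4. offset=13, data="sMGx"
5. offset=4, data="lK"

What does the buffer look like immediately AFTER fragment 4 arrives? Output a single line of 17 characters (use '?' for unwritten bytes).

Answer: YyFN??fzqeHVqsMGx

Derivation:
Fragment 1: offset=0 data="YyFN" -> buffer=YyFN?????????????
Fragment 2: offset=6 data="fzq" -> buffer=YyFN??fzq????????
Fragment 3: offset=9 data="eHVq" -> buffer=YyFN??fzqeHVq????
Fragment 4: offset=13 data="sMGx" -> buffer=YyFN??fzqeHVqsMGx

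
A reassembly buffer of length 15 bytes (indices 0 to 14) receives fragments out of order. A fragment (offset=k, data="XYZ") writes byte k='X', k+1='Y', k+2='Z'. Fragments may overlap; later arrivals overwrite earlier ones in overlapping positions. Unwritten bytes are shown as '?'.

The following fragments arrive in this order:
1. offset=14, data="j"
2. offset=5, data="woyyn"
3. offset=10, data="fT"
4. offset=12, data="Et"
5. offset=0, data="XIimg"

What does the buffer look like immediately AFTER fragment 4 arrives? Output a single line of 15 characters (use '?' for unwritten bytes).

Answer: ?????woyynfTEtj

Derivation:
Fragment 1: offset=14 data="j" -> buffer=??????????????j
Fragment 2: offset=5 data="woyyn" -> buffer=?????woyyn????j
Fragment 3: offset=10 data="fT" -> buffer=?????woyynfT??j
Fragment 4: offset=12 data="Et" -> buffer=?????woyynfTEtj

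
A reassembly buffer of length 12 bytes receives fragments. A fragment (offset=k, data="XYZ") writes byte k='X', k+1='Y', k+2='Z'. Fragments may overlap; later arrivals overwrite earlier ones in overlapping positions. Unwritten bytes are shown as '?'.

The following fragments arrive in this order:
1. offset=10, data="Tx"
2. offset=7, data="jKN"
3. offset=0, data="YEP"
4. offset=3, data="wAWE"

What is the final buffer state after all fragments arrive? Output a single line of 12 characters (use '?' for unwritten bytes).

Answer: YEPwAWEjKNTx

Derivation:
Fragment 1: offset=10 data="Tx" -> buffer=??????????Tx
Fragment 2: offset=7 data="jKN" -> buffer=???????jKNTx
Fragment 3: offset=0 data="YEP" -> buffer=YEP????jKNTx
Fragment 4: offset=3 data="wAWE" -> buffer=YEPwAWEjKNTx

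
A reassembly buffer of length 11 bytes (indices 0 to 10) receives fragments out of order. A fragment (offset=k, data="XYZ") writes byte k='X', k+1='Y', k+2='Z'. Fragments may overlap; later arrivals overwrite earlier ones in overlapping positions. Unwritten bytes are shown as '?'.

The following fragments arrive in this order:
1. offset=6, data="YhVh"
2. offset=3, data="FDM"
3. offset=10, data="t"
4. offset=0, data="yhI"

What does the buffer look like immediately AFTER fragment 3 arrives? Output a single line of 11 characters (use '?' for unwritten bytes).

Fragment 1: offset=6 data="YhVh" -> buffer=??????YhVh?
Fragment 2: offset=3 data="FDM" -> buffer=???FDMYhVh?
Fragment 3: offset=10 data="t" -> buffer=???FDMYhVht

Answer: ???FDMYhVht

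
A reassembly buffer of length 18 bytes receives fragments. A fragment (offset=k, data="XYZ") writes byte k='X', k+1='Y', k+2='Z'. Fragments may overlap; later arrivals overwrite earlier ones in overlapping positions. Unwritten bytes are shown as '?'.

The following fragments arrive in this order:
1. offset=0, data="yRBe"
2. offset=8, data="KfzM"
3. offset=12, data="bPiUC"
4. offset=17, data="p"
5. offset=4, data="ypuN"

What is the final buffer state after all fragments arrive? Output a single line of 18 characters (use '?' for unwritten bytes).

Fragment 1: offset=0 data="yRBe" -> buffer=yRBe??????????????
Fragment 2: offset=8 data="KfzM" -> buffer=yRBe????KfzM??????
Fragment 3: offset=12 data="bPiUC" -> buffer=yRBe????KfzMbPiUC?
Fragment 4: offset=17 data="p" -> buffer=yRBe????KfzMbPiUCp
Fragment 5: offset=4 data="ypuN" -> buffer=yRBeypuNKfzMbPiUCp

Answer: yRBeypuNKfzMbPiUCp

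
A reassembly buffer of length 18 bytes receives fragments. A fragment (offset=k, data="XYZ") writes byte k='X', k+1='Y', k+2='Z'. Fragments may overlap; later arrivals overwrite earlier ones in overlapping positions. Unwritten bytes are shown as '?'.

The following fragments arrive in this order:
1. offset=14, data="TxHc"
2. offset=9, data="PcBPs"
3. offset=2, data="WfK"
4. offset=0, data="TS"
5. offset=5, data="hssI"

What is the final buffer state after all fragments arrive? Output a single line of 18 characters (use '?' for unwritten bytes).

Answer: TSWfKhssIPcBPsTxHc

Derivation:
Fragment 1: offset=14 data="TxHc" -> buffer=??????????????TxHc
Fragment 2: offset=9 data="PcBPs" -> buffer=?????????PcBPsTxHc
Fragment 3: offset=2 data="WfK" -> buffer=??WfK????PcBPsTxHc
Fragment 4: offset=0 data="TS" -> buffer=TSWfK????PcBPsTxHc
Fragment 5: offset=5 data="hssI" -> buffer=TSWfKhssIPcBPsTxHc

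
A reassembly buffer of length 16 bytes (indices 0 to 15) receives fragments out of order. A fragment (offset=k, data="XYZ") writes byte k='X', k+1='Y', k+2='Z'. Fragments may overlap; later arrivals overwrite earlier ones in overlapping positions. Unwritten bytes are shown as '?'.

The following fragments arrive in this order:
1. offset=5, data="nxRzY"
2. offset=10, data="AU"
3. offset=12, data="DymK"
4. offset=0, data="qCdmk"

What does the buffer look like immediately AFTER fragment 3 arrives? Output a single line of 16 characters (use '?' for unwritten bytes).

Answer: ?????nxRzYAUDymK

Derivation:
Fragment 1: offset=5 data="nxRzY" -> buffer=?????nxRzY??????
Fragment 2: offset=10 data="AU" -> buffer=?????nxRzYAU????
Fragment 3: offset=12 data="DymK" -> buffer=?????nxRzYAUDymK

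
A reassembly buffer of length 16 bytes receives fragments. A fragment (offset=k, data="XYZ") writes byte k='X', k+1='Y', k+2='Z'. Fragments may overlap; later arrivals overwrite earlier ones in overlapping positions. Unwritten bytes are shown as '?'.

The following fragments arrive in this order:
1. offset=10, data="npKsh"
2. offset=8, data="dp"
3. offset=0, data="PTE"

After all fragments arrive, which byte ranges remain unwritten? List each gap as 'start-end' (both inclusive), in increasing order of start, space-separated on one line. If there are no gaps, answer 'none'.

Fragment 1: offset=10 len=5
Fragment 2: offset=8 len=2
Fragment 3: offset=0 len=3
Gaps: 3-7 15-15

Answer: 3-7 15-15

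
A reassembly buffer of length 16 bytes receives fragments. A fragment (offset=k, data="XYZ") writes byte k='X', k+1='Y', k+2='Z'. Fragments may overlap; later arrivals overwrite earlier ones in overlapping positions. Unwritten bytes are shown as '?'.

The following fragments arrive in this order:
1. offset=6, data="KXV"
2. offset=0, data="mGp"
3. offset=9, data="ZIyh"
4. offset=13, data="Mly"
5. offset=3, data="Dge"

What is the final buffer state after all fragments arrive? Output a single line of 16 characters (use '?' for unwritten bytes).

Answer: mGpDgeKXVZIyhMly

Derivation:
Fragment 1: offset=6 data="KXV" -> buffer=??????KXV???????
Fragment 2: offset=0 data="mGp" -> buffer=mGp???KXV???????
Fragment 3: offset=9 data="ZIyh" -> buffer=mGp???KXVZIyh???
Fragment 4: offset=13 data="Mly" -> buffer=mGp???KXVZIyhMly
Fragment 5: offset=3 data="Dge" -> buffer=mGpDgeKXVZIyhMly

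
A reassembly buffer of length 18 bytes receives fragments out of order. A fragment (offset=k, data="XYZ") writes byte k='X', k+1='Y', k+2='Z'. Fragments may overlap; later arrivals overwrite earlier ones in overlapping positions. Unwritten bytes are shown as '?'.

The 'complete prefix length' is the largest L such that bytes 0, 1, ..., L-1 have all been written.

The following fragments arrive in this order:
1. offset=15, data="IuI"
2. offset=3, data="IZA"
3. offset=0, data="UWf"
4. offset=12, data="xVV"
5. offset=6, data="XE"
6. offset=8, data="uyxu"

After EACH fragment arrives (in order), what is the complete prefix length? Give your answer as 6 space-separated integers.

Fragment 1: offset=15 data="IuI" -> buffer=???????????????IuI -> prefix_len=0
Fragment 2: offset=3 data="IZA" -> buffer=???IZA?????????IuI -> prefix_len=0
Fragment 3: offset=0 data="UWf" -> buffer=UWfIZA?????????IuI -> prefix_len=6
Fragment 4: offset=12 data="xVV" -> buffer=UWfIZA??????xVVIuI -> prefix_len=6
Fragment 5: offset=6 data="XE" -> buffer=UWfIZAXE????xVVIuI -> prefix_len=8
Fragment 6: offset=8 data="uyxu" -> buffer=UWfIZAXEuyxuxVVIuI -> prefix_len=18

Answer: 0 0 6 6 8 18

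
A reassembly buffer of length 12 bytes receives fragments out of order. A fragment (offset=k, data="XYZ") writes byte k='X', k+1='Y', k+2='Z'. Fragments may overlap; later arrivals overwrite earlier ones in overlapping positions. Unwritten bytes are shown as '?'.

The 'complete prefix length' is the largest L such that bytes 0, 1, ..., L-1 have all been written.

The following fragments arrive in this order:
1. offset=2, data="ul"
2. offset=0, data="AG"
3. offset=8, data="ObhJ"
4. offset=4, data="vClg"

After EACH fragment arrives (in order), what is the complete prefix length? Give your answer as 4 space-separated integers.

Fragment 1: offset=2 data="ul" -> buffer=??ul???????? -> prefix_len=0
Fragment 2: offset=0 data="AG" -> buffer=AGul???????? -> prefix_len=4
Fragment 3: offset=8 data="ObhJ" -> buffer=AGul????ObhJ -> prefix_len=4
Fragment 4: offset=4 data="vClg" -> buffer=AGulvClgObhJ -> prefix_len=12

Answer: 0 4 4 12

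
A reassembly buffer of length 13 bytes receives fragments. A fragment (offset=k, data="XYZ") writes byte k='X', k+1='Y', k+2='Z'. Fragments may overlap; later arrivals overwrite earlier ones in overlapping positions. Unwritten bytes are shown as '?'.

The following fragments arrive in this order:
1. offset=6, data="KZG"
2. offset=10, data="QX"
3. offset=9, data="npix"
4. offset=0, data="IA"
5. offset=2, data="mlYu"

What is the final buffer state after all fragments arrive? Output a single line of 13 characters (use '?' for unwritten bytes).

Answer: IAmlYuKZGnpix

Derivation:
Fragment 1: offset=6 data="KZG" -> buffer=??????KZG????
Fragment 2: offset=10 data="QX" -> buffer=??????KZG?QX?
Fragment 3: offset=9 data="npix" -> buffer=??????KZGnpix
Fragment 4: offset=0 data="IA" -> buffer=IA????KZGnpix
Fragment 5: offset=2 data="mlYu" -> buffer=IAmlYuKZGnpix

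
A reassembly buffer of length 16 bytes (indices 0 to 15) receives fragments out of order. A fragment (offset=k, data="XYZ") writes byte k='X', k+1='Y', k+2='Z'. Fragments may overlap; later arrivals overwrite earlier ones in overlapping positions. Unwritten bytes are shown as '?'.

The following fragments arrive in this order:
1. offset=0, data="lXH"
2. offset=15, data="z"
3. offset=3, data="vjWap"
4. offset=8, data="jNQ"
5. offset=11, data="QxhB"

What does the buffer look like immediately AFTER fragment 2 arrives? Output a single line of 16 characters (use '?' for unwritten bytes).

Answer: lXH????????????z

Derivation:
Fragment 1: offset=0 data="lXH" -> buffer=lXH?????????????
Fragment 2: offset=15 data="z" -> buffer=lXH????????????z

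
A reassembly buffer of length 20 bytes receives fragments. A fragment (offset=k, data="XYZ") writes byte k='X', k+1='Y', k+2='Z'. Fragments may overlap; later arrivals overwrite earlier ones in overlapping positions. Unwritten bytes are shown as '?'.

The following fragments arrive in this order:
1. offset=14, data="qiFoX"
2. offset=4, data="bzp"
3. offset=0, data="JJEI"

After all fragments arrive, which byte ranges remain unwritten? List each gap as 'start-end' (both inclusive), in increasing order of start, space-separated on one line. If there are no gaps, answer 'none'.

Fragment 1: offset=14 len=5
Fragment 2: offset=4 len=3
Fragment 3: offset=0 len=4
Gaps: 7-13 19-19

Answer: 7-13 19-19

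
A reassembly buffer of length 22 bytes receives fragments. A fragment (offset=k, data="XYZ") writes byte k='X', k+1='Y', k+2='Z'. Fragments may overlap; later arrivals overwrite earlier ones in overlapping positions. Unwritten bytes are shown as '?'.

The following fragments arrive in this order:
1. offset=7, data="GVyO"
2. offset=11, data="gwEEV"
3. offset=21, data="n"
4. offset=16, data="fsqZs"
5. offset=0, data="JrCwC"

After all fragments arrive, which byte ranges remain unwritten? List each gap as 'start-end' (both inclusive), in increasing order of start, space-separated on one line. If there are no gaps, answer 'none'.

Fragment 1: offset=7 len=4
Fragment 2: offset=11 len=5
Fragment 3: offset=21 len=1
Fragment 4: offset=16 len=5
Fragment 5: offset=0 len=5
Gaps: 5-6

Answer: 5-6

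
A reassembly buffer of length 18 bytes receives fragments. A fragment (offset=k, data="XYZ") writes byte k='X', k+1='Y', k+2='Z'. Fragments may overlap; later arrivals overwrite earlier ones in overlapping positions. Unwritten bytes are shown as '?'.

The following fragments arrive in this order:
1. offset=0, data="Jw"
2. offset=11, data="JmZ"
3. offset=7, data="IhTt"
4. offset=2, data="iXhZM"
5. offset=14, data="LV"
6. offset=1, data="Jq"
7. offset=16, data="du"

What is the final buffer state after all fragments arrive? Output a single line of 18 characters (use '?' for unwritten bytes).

Answer: JJqXhZMIhTtJmZLVdu

Derivation:
Fragment 1: offset=0 data="Jw" -> buffer=Jw????????????????
Fragment 2: offset=11 data="JmZ" -> buffer=Jw?????????JmZ????
Fragment 3: offset=7 data="IhTt" -> buffer=Jw?????IhTtJmZ????
Fragment 4: offset=2 data="iXhZM" -> buffer=JwiXhZMIhTtJmZ????
Fragment 5: offset=14 data="LV" -> buffer=JwiXhZMIhTtJmZLV??
Fragment 6: offset=1 data="Jq" -> buffer=JJqXhZMIhTtJmZLV??
Fragment 7: offset=16 data="du" -> buffer=JJqXhZMIhTtJmZLVdu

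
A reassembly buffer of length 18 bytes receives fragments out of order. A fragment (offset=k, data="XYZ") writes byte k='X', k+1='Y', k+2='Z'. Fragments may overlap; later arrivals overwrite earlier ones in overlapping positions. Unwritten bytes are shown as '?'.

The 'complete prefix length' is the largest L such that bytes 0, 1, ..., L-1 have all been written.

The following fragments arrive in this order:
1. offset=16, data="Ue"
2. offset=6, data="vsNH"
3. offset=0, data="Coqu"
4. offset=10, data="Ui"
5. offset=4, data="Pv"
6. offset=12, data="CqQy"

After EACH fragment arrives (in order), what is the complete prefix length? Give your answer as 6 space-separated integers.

Fragment 1: offset=16 data="Ue" -> buffer=????????????????Ue -> prefix_len=0
Fragment 2: offset=6 data="vsNH" -> buffer=??????vsNH??????Ue -> prefix_len=0
Fragment 3: offset=0 data="Coqu" -> buffer=Coqu??vsNH??????Ue -> prefix_len=4
Fragment 4: offset=10 data="Ui" -> buffer=Coqu??vsNHUi????Ue -> prefix_len=4
Fragment 5: offset=4 data="Pv" -> buffer=CoquPvvsNHUi????Ue -> prefix_len=12
Fragment 6: offset=12 data="CqQy" -> buffer=CoquPvvsNHUiCqQyUe -> prefix_len=18

Answer: 0 0 4 4 12 18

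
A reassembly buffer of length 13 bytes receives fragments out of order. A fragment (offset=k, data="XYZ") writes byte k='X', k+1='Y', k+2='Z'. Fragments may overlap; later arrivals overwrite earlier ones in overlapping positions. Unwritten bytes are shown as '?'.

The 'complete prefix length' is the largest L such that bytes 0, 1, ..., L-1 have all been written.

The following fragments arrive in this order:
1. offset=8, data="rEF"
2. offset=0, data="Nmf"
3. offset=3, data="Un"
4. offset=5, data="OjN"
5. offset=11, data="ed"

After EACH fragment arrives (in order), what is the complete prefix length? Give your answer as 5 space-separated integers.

Fragment 1: offset=8 data="rEF" -> buffer=????????rEF?? -> prefix_len=0
Fragment 2: offset=0 data="Nmf" -> buffer=Nmf?????rEF?? -> prefix_len=3
Fragment 3: offset=3 data="Un" -> buffer=NmfUn???rEF?? -> prefix_len=5
Fragment 4: offset=5 data="OjN" -> buffer=NmfUnOjNrEF?? -> prefix_len=11
Fragment 5: offset=11 data="ed" -> buffer=NmfUnOjNrEFed -> prefix_len=13

Answer: 0 3 5 11 13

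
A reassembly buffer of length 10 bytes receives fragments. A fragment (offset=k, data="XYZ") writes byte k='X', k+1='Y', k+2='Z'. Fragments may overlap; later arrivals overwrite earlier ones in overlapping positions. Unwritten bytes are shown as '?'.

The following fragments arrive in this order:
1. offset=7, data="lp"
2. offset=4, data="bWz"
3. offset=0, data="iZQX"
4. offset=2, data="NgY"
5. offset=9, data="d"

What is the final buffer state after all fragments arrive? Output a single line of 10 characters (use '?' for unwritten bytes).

Answer: iZNgYWzlpd

Derivation:
Fragment 1: offset=7 data="lp" -> buffer=???????lp?
Fragment 2: offset=4 data="bWz" -> buffer=????bWzlp?
Fragment 3: offset=0 data="iZQX" -> buffer=iZQXbWzlp?
Fragment 4: offset=2 data="NgY" -> buffer=iZNgYWzlp?
Fragment 5: offset=9 data="d" -> buffer=iZNgYWzlpd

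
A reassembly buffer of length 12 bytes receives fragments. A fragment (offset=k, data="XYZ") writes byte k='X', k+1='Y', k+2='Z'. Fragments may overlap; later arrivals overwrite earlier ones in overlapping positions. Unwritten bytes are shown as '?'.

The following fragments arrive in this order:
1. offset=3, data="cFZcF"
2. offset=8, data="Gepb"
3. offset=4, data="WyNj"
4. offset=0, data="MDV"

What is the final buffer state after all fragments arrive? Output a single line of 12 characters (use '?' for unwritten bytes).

Answer: MDVcWyNjGepb

Derivation:
Fragment 1: offset=3 data="cFZcF" -> buffer=???cFZcF????
Fragment 2: offset=8 data="Gepb" -> buffer=???cFZcFGepb
Fragment 3: offset=4 data="WyNj" -> buffer=???cWyNjGepb
Fragment 4: offset=0 data="MDV" -> buffer=MDVcWyNjGepb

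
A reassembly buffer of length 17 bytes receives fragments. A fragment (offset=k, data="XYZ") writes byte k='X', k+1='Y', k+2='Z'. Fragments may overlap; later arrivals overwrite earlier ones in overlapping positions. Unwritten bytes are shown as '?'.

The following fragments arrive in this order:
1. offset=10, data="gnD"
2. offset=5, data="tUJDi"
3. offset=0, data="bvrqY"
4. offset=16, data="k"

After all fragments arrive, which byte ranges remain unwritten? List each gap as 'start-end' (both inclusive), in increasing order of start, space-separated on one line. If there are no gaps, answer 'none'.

Fragment 1: offset=10 len=3
Fragment 2: offset=5 len=5
Fragment 3: offset=0 len=5
Fragment 4: offset=16 len=1
Gaps: 13-15

Answer: 13-15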